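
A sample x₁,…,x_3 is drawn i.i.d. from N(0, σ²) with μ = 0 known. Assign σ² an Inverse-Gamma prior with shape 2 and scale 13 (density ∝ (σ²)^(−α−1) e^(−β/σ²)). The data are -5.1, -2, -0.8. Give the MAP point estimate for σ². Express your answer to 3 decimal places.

Sum of squared deviations about the known mean: SS = (-5.1−0)² + (-2−0)² + (-0.8−0)² = 30.65.
The Normal likelihood contributes (σ²)^(−n/2) exp(−SS/(2σ²)), so the posterior is Inverse-Gamma(α + n/2, β + SS/2) = Inverse-Gamma(3.5, 28.325).
The mode of Inverse-Gamma(a, b) is b/(a+1) = 28.325/4.5 ≈ 6.294.

σ̂²_MAP = 6.294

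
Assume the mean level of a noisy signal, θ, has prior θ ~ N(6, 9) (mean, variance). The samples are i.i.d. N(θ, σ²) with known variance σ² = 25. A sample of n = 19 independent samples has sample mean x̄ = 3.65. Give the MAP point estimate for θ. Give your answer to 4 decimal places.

n = 19, x̄ = 3.65.
For a Normal prior and Normal likelihood with known variance, the posterior is Normal; its mode equals its mean, the precision-weighted average.
Prior precision 1/σ₀² = 1/9; data precision n/σ² = 19/25 = 0.76.
θ̂ = ((1/9)·6 + 0.76·3.65) / (1/9 + 0.76) = (5161/1500)/(196/225) = 15483/3920 ≈ 3.9497.

θ̂_MAP = 3.9497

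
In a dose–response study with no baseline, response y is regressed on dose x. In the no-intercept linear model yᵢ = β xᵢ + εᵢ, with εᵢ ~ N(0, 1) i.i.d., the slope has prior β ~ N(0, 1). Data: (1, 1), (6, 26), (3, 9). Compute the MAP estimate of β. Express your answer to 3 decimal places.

β̂_MAP = 3.915

log p(β | y) = −Σ(yᵢ − βxᵢ)²/(2·1) − β²/(2·1) + const.
Setting the derivative to zero: Σxᵢ(yᵢ − βxᵢ)/1 − β/1 = 0, so β = Σxᵢyᵢ / (Σxᵢ² + σ²/τ²).
Σxᵢyᵢ = 1·1 + 6·26 + 3·9 = 184; Σxᵢ² = 46; σ²/τ² = 1.
β̂_MAP = 184 / (46 + 1) = 184/47 ≈ 3.915.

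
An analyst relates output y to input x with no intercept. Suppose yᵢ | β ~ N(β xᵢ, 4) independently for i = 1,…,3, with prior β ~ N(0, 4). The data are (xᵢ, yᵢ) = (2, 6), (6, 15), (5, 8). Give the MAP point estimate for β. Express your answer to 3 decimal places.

log p(β | y) = −Σ(yᵢ − βxᵢ)²/(2·4) − β²/(2·4) + const.
Setting the derivative to zero: Σxᵢ(yᵢ − βxᵢ)/4 − β/4 = 0, so β = Σxᵢyᵢ / (Σxᵢ² + σ²/τ²).
Σxᵢyᵢ = 2·6 + 6·15 + 5·8 = 142; Σxᵢ² = 65; σ²/τ² = 1.
β̂_MAP = 142 / (65 + 1) = 142/66 ≈ 2.152.

β̂_MAP = 2.152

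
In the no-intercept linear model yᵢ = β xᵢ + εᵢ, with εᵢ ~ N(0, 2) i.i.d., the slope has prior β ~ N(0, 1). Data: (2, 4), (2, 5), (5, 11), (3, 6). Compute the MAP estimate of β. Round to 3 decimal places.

β̂_MAP = 2.068

log p(β | y) = −Σ(yᵢ − βxᵢ)²/(2·2) − β²/(2·1) + const.
Setting the derivative to zero: Σxᵢ(yᵢ − βxᵢ)/2 − β/1 = 0, so β = Σxᵢyᵢ / (Σxᵢ² + σ²/τ²).
Σxᵢyᵢ = 2·4 + 2·5 + 5·11 + 3·6 = 91; Σxᵢ² = 42; σ²/τ² = 2.
β̂_MAP = 91 / (42 + 2) = 91/44 ≈ 2.068.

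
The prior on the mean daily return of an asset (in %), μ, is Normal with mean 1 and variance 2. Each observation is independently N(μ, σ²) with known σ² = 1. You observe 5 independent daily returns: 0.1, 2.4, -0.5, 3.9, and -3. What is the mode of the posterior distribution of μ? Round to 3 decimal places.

μ̂_MAP = 0.618

n = 5; x̄ = (0.1 + 2.4 + (-0.5) + 3.9 + (-3))/5 = 2.9/5 = 0.58.
For a Normal prior and Normal likelihood with known variance, the posterior is Normal; its mode equals its mean, the precision-weighted average.
Prior precision 1/σ₀² = 1/2 = 0.5; data precision n/σ² = 5/1 = 5.
μ̂ = (0.5·1 + 5·0.58) / (0.5 + 5) = 3.4/5.5 = 34/55 ≈ 0.618.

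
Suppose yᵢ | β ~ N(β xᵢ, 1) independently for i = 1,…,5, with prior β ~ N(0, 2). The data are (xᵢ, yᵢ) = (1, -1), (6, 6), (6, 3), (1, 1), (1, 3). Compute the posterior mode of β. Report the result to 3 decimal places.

β̂_MAP = 0.755

log p(β | y) = −Σ(yᵢ − βxᵢ)²/(2·1) − β²/(2·2) + const.
Setting the derivative to zero: Σxᵢ(yᵢ − βxᵢ)/1 − β/2 = 0, so β = Σxᵢyᵢ / (Σxᵢ² + σ²/τ²).
Σxᵢyᵢ = 1·(-1) + 6·6 + 6·3 + 1·1 + 1·3 = 57; Σxᵢ² = 75; σ²/τ² = 0.5.
β̂_MAP = 57 / (75 + 0.5) = 57/75.5 ≈ 0.755.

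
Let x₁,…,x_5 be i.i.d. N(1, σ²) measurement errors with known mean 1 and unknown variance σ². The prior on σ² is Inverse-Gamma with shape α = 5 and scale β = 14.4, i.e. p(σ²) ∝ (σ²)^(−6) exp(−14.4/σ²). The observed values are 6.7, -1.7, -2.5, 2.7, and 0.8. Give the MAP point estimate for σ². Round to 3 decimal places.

Sum of squared deviations about the known mean: SS = (6.7−1)² + (-1.7−1)² + (-2.5−1)² + (2.7−1)² + (0.8−1)² = 54.96.
The Normal likelihood contributes (σ²)^(−n/2) exp(−SS/(2σ²)), so the posterior is Inverse-Gamma(α + n/2, β + SS/2) = Inverse-Gamma(7.5, 41.88).
The mode of Inverse-Gamma(a, b) is b/(a+1) = 41.88/8.5 ≈ 4.927.

σ̂²_MAP = 4.927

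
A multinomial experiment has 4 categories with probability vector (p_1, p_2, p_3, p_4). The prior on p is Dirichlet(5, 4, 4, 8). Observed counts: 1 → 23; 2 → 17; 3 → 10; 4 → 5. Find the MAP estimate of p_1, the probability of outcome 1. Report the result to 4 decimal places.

MAP estimate: 0.3750

The posterior is Dirichlet(αᵢ + nᵢ) = Dirichlet(28, 21, 14, 13).
For a Dirichlet(a₁,…,a_K) with all aᵢ > 1, the mode has j-th component (aⱼ − 1)/(Σaᵢ − K).
Here Σaᵢ = 76 and K = 4, so p_1 = (28 − 1)/(76 − 4) = 27/72 ≈ 0.3750.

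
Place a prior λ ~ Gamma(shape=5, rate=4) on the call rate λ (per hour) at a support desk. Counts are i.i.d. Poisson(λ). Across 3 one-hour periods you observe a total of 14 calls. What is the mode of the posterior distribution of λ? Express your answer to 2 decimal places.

λ̂_MAP = 2.57

Σxᵢ = 14, n = 3.
Posterior ∝ λ^4e^(−4λ) · λ^14e^(−3λ) = λ^18e^(−7λ), i.e. Gamma(shape=19, rate=7).
The mode of a Gamma(a, b) with a ≥ 1 (shape–rate) is (a−1)/b = 18/7 ≈ 2.57.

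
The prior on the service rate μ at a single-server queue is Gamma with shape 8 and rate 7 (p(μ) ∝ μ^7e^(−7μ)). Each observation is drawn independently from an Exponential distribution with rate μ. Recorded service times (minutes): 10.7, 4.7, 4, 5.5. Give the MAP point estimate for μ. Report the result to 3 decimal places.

The Exponential(rate=μ) likelihood is ∝ μ^n e^(−μΣtᵢ). Here n = 4 and Σtᵢ = 10.7 + 4.7 + 4 + 5.5 = 24.9.
Posterior ∝ μ^7e^(−7μ) · μ^4e^(−24.9μ) = μ^11e^(−31.9μ), i.e. Gamma(12, 31.9).
Mode = (a−1)/b = 11/31.9 ≈ 0.345.

μ̂_MAP = 0.345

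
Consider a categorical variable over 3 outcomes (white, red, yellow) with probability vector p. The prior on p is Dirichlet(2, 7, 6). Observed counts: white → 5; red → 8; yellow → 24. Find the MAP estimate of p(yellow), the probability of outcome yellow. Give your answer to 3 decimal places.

The posterior is Dirichlet(αᵢ + nᵢ) = Dirichlet(7, 15, 30).
For a Dirichlet(a₁,…,a_K) with all aᵢ > 1, the mode has j-th component (aⱼ − 1)/(Σaᵢ − K).
Here Σaᵢ = 52 and K = 3, so p(yellow) = (30 − 1)/(52 − 3) = 29/49 ≈ 0.592.

MAP estimate of p(yellow) = 0.592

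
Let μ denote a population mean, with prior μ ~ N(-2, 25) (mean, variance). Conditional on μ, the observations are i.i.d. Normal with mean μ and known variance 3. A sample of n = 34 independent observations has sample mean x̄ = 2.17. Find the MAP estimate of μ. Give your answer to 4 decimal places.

n = 34, x̄ = 2.17.
For a Normal prior and Normal likelihood with known variance, the posterior is Normal; its mode equals its mean, the precision-weighted average.
Prior precision 1/σ₀² = 1/25 = 0.04; data precision n/σ² = 34/3.
μ̂ = (0.04·(-2) + (34/3)·2.17) / (0.04 + 34/3) = (3677/150)/(853/75) = 3677/1706 ≈ 2.1553.

μ̂_MAP = 2.1553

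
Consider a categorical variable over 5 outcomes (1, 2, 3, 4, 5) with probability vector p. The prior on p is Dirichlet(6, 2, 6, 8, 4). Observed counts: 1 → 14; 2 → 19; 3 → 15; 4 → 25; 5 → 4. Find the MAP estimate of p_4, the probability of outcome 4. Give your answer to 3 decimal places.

MAP estimate: 0.327

The posterior is Dirichlet(αᵢ + nᵢ) = Dirichlet(20, 21, 21, 33, 8).
For a Dirichlet(a₁,…,a_K) with all aᵢ > 1, the mode has j-th component (aⱼ − 1)/(Σaᵢ − K).
Here Σaᵢ = 103 and K = 5, so p_4 = (33 − 1)/(103 − 5) = 32/98 ≈ 0.327.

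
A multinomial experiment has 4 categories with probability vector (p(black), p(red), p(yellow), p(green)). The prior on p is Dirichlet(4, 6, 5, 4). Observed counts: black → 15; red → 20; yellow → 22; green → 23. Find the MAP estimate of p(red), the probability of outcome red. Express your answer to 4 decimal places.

MAP estimate of p(red) = 0.2632

The posterior is Dirichlet(αᵢ + nᵢ) = Dirichlet(19, 26, 27, 27).
For a Dirichlet(a₁,…,a_K) with all aᵢ > 1, the mode has j-th component (aⱼ − 1)/(Σaᵢ − K).
Here Σaᵢ = 99 and K = 4, so p(red) = (26 − 1)/(99 − 4) = 25/95 ≈ 0.2632.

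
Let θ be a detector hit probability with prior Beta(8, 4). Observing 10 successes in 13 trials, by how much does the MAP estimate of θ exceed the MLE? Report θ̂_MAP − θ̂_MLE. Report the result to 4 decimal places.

MAP − MLE = -0.0301

Posterior is Beta(18, 7); MAP = (18−1)/(25−2) = 17/23 ≈ 0.73913.
MLE ignores the prior: θ̂_MLE = k/n = 10/13 ≈ 0.76923.
Difference = 17/23 − 10/13 = -9/299 ≈ -0.0301.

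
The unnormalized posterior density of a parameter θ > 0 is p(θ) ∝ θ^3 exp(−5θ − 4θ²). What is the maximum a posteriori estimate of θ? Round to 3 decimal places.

ℓ'(θ) = 3/θ − 5 − 8θ. Setting this to zero and multiplying by θ: 8θ² + 5θ − 3 = 0.
θ = (−5 + √(5² + 4·8·3)) / (2·8) = (−5 + √121) / 16 = (−5 + 11)/16 = 3/8.
ℓ''(θ) = −3/θ² − 8 < 0, confirming a maximum.

θ̂_MAP = 0.375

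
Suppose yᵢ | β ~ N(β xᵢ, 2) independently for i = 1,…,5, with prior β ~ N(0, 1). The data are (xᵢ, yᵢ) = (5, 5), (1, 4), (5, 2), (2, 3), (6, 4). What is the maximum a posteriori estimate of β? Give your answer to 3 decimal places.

β̂_MAP = 0.742

log p(β | y) = −Σ(yᵢ − βxᵢ)²/(2·2) − β²/(2·1) + const.
Setting the derivative to zero: Σxᵢ(yᵢ − βxᵢ)/2 − β/1 = 0, so β = Σxᵢyᵢ / (Σxᵢ² + σ²/τ²).
Σxᵢyᵢ = 5·5 + 1·4 + 5·2 + 2·3 + 6·4 = 69; Σxᵢ² = 91; σ²/τ² = 2.
β̂_MAP = 69 / (91 + 2) = 69/93 ≈ 0.742.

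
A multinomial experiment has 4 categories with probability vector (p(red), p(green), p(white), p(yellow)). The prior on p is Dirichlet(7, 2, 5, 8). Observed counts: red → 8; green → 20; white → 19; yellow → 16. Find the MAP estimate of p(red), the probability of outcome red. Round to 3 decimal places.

The posterior is Dirichlet(αᵢ + nᵢ) = Dirichlet(15, 22, 24, 24).
For a Dirichlet(a₁,…,a_K) with all aᵢ > 1, the mode has j-th component (aⱼ − 1)/(Σaᵢ − K).
Here Σaᵢ = 85 and K = 4, so p(red) = (15 − 1)/(85 − 4) = 14/81 ≈ 0.173.

MAP estimate of p(red) = 0.173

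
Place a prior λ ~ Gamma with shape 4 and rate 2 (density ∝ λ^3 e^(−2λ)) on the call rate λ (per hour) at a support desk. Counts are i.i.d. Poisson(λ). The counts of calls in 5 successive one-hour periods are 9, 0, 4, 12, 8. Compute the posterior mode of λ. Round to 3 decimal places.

Σxᵢ = 9+0+4+12+8 = 33, with n = 5.
Posterior ∝ λ^3e^(−2λ) · λ^33e^(−5λ) = λ^36e^(−7λ), i.e. Gamma(shape=37, rate=7).
The mode of a Gamma(a, b) with a ≥ 1 (shape–rate) is (a−1)/b = 36/7 ≈ 5.143.

λ̂_MAP = 5.143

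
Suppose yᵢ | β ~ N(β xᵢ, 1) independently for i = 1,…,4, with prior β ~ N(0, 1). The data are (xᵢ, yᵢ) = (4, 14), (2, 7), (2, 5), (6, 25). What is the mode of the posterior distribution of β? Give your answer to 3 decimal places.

β̂_MAP = 3.770

log p(β | y) = −Σ(yᵢ − βxᵢ)²/(2·1) − β²/(2·1) + const.
Setting the derivative to zero: Σxᵢ(yᵢ − βxᵢ)/1 − β/1 = 0, so β = Σxᵢyᵢ / (Σxᵢ² + σ²/τ²).
Σxᵢyᵢ = 4·14 + 2·7 + 2·5 + 6·25 = 230; Σxᵢ² = 60; σ²/τ² = 1.
β̂_MAP = 230 / (60 + 1) = 230/61 ≈ 3.770.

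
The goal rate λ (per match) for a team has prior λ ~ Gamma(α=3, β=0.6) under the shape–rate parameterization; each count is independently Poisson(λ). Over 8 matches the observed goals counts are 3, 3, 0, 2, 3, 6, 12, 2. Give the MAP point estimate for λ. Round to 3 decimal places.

Σxᵢ = 3+3+0+2+3+6+12+2 = 31, with n = 8.
Posterior ∝ λ^2e^(−0.6λ) · λ^31e^(−8λ) = λ^33e^(−8.6λ), i.e. Gamma(shape=34, rate=8.6).
The mode of a Gamma(a, b) with a ≥ 1 (shape–rate) is (a−1)/b = 33/8.6 ≈ 3.837.

λ̂_MAP = 3.837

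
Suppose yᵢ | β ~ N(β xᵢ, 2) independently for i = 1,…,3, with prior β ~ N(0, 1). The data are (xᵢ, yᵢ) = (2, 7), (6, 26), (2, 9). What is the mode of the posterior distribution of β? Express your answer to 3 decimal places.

log p(β | y) = −Σ(yᵢ − βxᵢ)²/(2·2) − β²/(2·1) + const.
Setting the derivative to zero: Σxᵢ(yᵢ − βxᵢ)/2 − β/1 = 0, so β = Σxᵢyᵢ / (Σxᵢ² + σ²/τ²).
Σxᵢyᵢ = 2·7 + 6·26 + 2·9 = 188; Σxᵢ² = 44; σ²/τ² = 2.
β̂_MAP = 188 / (44 + 2) = 188/46 ≈ 4.087.

β̂_MAP = 4.087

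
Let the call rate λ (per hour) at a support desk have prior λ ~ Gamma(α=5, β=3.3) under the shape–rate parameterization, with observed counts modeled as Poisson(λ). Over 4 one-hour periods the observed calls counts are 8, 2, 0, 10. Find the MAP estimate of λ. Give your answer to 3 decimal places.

Σxᵢ = 8+2+0+10 = 20, with n = 4.
Posterior ∝ λ^4e^(−3.3λ) · λ^20e^(−4λ) = λ^24e^(−7.3λ), i.e. Gamma(shape=25, rate=7.3).
The mode of a Gamma(a, b) with a ≥ 1 (shape–rate) is (a−1)/b = 24/7.3 ≈ 3.288.

λ̂_MAP = 3.288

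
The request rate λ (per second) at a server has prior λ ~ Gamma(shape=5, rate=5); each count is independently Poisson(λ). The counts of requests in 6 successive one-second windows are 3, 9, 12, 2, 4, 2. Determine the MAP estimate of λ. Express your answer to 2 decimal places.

Σxᵢ = 3+9+12+2+4+2 = 32, with n = 6.
Posterior ∝ λ^4e^(−5λ) · λ^32e^(−6λ) = λ^36e^(−11λ), i.e. Gamma(shape=37, rate=11).
The mode of a Gamma(a, b) with a ≥ 1 (shape–rate) is (a−1)/b = 36/11 ≈ 3.27.

λ̂_MAP = 3.27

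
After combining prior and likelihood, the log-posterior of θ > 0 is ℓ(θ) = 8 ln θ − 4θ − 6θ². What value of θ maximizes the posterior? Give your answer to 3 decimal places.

ℓ'(θ) = 8/θ − 4 − 12θ. Setting this to zero and multiplying by θ: 12θ² + 4θ − 8 = 0.
θ = (−4 + √(4² + 4·12·8)) / (2·12) = (−4 + √400) / 24 = (−4 + 20)/24 = 2/3.
ℓ''(θ) = −8/θ² − 12 < 0, confirming a maximum.

θ̂_MAP = 0.667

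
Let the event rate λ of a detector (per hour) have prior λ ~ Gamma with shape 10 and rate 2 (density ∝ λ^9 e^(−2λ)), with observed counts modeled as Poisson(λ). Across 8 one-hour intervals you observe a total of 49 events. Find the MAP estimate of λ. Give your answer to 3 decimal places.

Σxᵢ = 49, n = 8.
Posterior ∝ λ^9e^(−2λ) · λ^49e^(−8λ) = λ^58e^(−10λ), i.e. Gamma(shape=59, rate=10).
The mode of a Gamma(a, b) with a ≥ 1 (shape–rate) is (a−1)/b = 58/10 ≈ 5.800.

λ̂_MAP = 5.800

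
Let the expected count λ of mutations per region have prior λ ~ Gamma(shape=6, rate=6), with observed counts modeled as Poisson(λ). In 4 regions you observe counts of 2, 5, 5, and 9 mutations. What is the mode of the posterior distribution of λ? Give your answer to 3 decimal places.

λ̂_MAP = 2.600

Σxᵢ = 2+5+5+9 = 21, with n = 4.
Posterior ∝ λ^5e^(−6λ) · λ^21e^(−4λ) = λ^26e^(−10λ), i.e. Gamma(shape=27, rate=10).
The mode of a Gamma(a, b) with a ≥ 1 (shape–rate) is (a−1)/b = 26/10 ≈ 2.600.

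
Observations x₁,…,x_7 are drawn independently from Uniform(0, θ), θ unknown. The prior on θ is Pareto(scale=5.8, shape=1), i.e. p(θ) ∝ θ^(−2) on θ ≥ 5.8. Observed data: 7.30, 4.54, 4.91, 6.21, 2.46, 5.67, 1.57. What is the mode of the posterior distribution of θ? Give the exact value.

The Uniform(0, θ) likelihood is θ^(−n) for θ ≥ max(xᵢ), zero otherwise. Here max(xᵢ) = 7.30.
Posterior ∝ θ^(−2) · θ^(−7) = θ^(−9) on θ ≥ max(5.8, 7.30) = 7.30.
This density is strictly decreasing in θ, so the posterior mode lies at the lower boundary of the support.

θ̂_MAP = 7.30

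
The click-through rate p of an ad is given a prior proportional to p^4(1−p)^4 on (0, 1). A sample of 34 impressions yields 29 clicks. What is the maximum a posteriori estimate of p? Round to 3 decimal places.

p̂_MAP = 0.786

The prior density ∝ p^4(1−p)^4 is the kernel of Beta(5, 5).
Data: 29 successes in 34 trials. The binomial likelihood contributes p^29(1−p)^5, so the posterior is Beta(5+29, 5+5) = Beta(34, 10).
For Beta(a, b) with a, b > 1 the mode is (a−1)/(a+b−2) = 33/42 ≈ 0.786.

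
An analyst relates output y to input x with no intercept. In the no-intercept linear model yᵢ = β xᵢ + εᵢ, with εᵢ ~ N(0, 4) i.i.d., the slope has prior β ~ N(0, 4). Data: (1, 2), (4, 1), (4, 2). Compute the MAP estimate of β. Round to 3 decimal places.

β̂_MAP = 0.412

log p(β | y) = −Σ(yᵢ − βxᵢ)²/(2·4) − β²/(2·4) + const.
Setting the derivative to zero: Σxᵢ(yᵢ − βxᵢ)/4 − β/4 = 0, so β = Σxᵢyᵢ / (Σxᵢ² + σ²/τ²).
Σxᵢyᵢ = 1·2 + 4·1 + 4·2 = 14; Σxᵢ² = 33; σ²/τ² = 1.
β̂_MAP = 14 / (33 + 1) = 14/34 ≈ 0.412.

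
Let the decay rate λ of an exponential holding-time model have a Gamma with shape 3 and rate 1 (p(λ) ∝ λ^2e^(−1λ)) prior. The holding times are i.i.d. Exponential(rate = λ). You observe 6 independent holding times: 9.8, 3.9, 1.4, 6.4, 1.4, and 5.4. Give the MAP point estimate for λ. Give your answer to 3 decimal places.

λ̂_MAP = 0.273

The Exponential(rate=λ) likelihood is ∝ λ^n e^(−λΣtᵢ). Here n = 6 and Σtᵢ = 9.8 + 3.9 + 1.4 + 6.4 + 1.4 + 5.4 = 28.3.
Posterior ∝ λ^2e^(−1λ) · λ^6e^(−28.3λ) = λ^8e^(−29.3λ), i.e. Gamma(9, 29.3).
Mode = (a−1)/b = 8/29.3 ≈ 0.273.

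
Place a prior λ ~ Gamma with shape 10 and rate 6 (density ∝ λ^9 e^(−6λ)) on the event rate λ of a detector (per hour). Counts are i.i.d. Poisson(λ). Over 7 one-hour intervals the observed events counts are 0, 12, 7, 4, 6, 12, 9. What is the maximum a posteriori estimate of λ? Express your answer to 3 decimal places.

λ̂_MAP = 4.538

Σxᵢ = 0+12+7+4+6+12+9 = 50, with n = 7.
Posterior ∝ λ^9e^(−6λ) · λ^50e^(−7λ) = λ^59e^(−13λ), i.e. Gamma(shape=60, rate=13).
The mode of a Gamma(a, b) with a ≥ 1 (shape–rate) is (a−1)/b = 59/13 ≈ 4.538.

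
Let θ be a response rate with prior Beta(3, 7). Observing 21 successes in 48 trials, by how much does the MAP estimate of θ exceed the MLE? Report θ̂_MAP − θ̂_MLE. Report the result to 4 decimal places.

MAP − MLE = -0.0268

Posterior is Beta(24, 34); MAP = (24−1)/(58−2) = 23/56 ≈ 0.41071.
MLE ignores the prior: θ̂_MLE = k/n = 21/48 ≈ 0.43750.
Difference = 23/56 − 21/48 = -3/112 ≈ -0.0268.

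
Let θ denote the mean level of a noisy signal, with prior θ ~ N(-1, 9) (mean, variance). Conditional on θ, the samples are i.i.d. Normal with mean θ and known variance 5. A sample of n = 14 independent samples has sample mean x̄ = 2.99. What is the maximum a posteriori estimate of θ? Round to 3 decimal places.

θ̂_MAP = 2.838

n = 14, x̄ = 2.99.
For a Normal prior and Normal likelihood with known variance, the posterior is Normal; its mode equals its mean, the precision-weighted average.
Prior precision 1/σ₀² = 1/9; data precision n/σ² = 14/5 = 2.8.
θ̂ = ((1/9)·(-1) + 2.8·2.99) / (1/9 + 2.8) = (18587/2250)/(131/45) = 18587/6550 ≈ 2.838.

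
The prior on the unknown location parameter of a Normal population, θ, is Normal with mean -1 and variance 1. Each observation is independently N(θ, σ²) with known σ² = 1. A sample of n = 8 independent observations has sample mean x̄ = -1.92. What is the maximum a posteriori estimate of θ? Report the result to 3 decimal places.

n = 8, x̄ = -1.92.
For a Normal prior and Normal likelihood with known variance, the posterior is Normal; its mode equals its mean, the precision-weighted average.
Prior precision 1/σ₀² = 1/1 = 1; data precision n/σ² = 8/1 = 8.
θ̂ = (1·(-1) + 8·(-1.92)) / (1 + 8) = (-16.36)/9 = -409/225 ≈ -1.818.

θ̂_MAP = -1.818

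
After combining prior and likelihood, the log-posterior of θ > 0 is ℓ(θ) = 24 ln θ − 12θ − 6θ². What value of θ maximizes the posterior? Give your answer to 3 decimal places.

θ̂_MAP = 1.000

ℓ'(θ) = 24/θ − 12 − 12θ. Setting this to zero and multiplying by θ: 12θ² + 12θ − 24 = 0.
θ = (−12 + √(12² + 4·12·24)) / (2·12) = (−12 + √1296) / 24 = (−12 + 36)/24 = 1.
ℓ''(θ) = −24/θ² − 12 < 0, confirming a maximum.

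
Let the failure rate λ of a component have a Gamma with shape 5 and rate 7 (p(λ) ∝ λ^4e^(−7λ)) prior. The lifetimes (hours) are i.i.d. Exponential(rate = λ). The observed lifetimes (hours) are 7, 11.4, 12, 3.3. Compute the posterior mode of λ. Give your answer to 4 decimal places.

λ̂_MAP = 0.1966

The Exponential(rate=λ) likelihood is ∝ λ^n e^(−λΣtᵢ). Here n = 4 and Σtᵢ = 7 + 11.4 + 12 + 3.3 = 33.7.
Posterior ∝ λ^4e^(−7λ) · λ^4e^(−33.7λ) = λ^8e^(−40.7λ), i.e. Gamma(9, 40.7).
Mode = (a−1)/b = 8/40.7 ≈ 0.1966.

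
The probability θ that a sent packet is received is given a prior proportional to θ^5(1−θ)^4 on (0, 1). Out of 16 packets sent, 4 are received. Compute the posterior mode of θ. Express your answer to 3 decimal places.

θ̂_MAP = 0.360

The prior density ∝ θ^5(1−θ)^4 is the kernel of Beta(6, 5).
Data: 4 successes in 16 trials. The binomial likelihood contributes θ^4(1−θ)^12, so the posterior is Beta(6+4, 5+12) = Beta(10, 17).
For Beta(a, b) with a, b > 1 the mode is (a−1)/(a+b−2) = 9/25 ≈ 0.360.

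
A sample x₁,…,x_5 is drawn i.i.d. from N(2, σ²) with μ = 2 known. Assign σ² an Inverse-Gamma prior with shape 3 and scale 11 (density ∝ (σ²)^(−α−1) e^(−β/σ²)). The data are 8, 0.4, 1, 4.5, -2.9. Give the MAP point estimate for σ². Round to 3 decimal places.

Sum of squared deviations about the known mean: SS = (8−2)² + (0.4−2)² + (1−2)² + (4.5−2)² + (-2.9−2)² = 69.82.
The Normal likelihood contributes (σ²)^(−n/2) exp(−SS/(2σ²)), so the posterior is Inverse-Gamma(α + n/2, β + SS/2) = Inverse-Gamma(5.5, 45.91).
The mode of Inverse-Gamma(a, b) is b/(a+1) = 45.91/6.5 ≈ 7.063.

σ̂²_MAP = 7.063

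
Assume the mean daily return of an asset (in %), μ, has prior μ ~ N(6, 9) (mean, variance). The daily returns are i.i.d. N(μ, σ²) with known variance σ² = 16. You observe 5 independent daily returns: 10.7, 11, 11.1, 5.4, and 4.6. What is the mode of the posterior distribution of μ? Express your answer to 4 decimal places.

n = 5; x̄ = (10.7 + 11 + 11.1 + 5.4 + 4.6)/5 = 42.8/5 = 8.56.
For a Normal prior and Normal likelihood with known variance, the posterior is Normal; its mode equals its mean, the precision-weighted average.
Prior precision 1/σ₀² = 1/9; data precision n/σ² = 5/16 = 0.3125.
μ̂ = ((1/9)·6 + 0.3125·8.56) / (1/9 + 0.3125) = (401/120)/(61/144) = 2406/305 ≈ 7.8885.

μ̂_MAP = 7.8885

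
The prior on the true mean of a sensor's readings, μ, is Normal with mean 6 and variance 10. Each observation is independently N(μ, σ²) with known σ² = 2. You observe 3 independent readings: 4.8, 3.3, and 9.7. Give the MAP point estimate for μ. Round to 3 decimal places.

μ̂_MAP = 5.938

n = 3; x̄ = (4.8 + 3.3 + 9.7)/3 = 17.8/3 = 89/15 ≈ 5.9333.
For a Normal prior and Normal likelihood with known variance, the posterior is Normal; its mode equals its mean, the precision-weighted average.
Prior precision 1/σ₀² = 1/10 = 0.1; data precision n/σ² = 3/2 = 1.5.
μ̂ = (0.1·6 + 1.5·(89/15)) / (0.1 + 1.5) = 9.5/1.6 = 5.9375 ≈ 5.938.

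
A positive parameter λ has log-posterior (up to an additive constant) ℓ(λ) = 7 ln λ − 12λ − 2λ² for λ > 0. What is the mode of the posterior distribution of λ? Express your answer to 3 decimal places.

ℓ'(λ) = 7/λ − 12 − 4λ. Setting this to zero and multiplying by λ: 4λ² + 12λ − 7 = 0.
λ = (−12 + √(12² + 4·4·7)) / (2·4) = (−12 + √256) / 8 = (−12 + 16)/8 = 1/2.
ℓ''(λ) = −7/λ² − 4 < 0, confirming a maximum.

λ̂_MAP = 0.500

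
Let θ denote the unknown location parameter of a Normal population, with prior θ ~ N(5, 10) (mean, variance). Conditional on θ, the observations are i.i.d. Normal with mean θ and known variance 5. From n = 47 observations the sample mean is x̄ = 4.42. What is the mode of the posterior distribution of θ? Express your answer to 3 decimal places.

θ̂_MAP = 4.426

n = 47, x̄ = 4.42.
For a Normal prior and Normal likelihood with known variance, the posterior is Normal; its mode equals its mean, the precision-weighted average.
Prior precision 1/σ₀² = 1/10 = 0.1; data precision n/σ² = 47/5 = 9.4.
θ̂ = (0.1·5 + 9.4·4.42) / (0.1 + 9.4) = 42.048/9.5 = 10512/2375 ≈ 4.426.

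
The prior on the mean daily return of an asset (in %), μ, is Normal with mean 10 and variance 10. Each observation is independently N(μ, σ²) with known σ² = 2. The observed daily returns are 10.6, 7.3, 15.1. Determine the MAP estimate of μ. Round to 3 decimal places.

n = 3; x̄ = (10.6 + 7.3 + 15.1)/3 = 33/3 = 11.
For a Normal prior and Normal likelihood with known variance, the posterior is Normal; its mode equals its mean, the precision-weighted average.
Prior precision 1/σ₀² = 1/10 = 0.1; data precision n/σ² = 3/2 = 1.5.
μ̂ = (0.1·10 + 1.5·11) / (0.1 + 1.5) = 17.5/1.6 = 10.9375 ≈ 10.938.

μ̂_MAP = 10.938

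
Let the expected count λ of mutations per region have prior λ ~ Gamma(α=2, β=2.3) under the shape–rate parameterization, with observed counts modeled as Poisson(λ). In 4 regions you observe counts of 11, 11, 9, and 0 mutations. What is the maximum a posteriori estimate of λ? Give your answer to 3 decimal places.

Σxᵢ = 11+11+9+0 = 31, with n = 4.
Posterior ∝ λe^(−2.3λ) · λ^31e^(−4λ) = λ^32e^(−6.3λ), i.e. Gamma(shape=33, rate=6.3).
The mode of a Gamma(a, b) with a ≥ 1 (shape–rate) is (a−1)/b = 32/6.3 ≈ 5.079.

λ̂_MAP = 5.079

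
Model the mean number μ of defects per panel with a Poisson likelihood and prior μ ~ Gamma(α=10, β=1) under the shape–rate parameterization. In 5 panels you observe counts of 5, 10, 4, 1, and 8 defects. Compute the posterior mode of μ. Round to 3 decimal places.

Σxᵢ = 5+10+4+1+8 = 28, with n = 5.
Posterior ∝ μ^9e^(−1μ) · μ^28e^(−5μ) = μ^37e^(−6μ), i.e. Gamma(shape=38, rate=6).
The mode of a Gamma(a, b) with a ≥ 1 (shape–rate) is (a−1)/b = 37/6 ≈ 6.167.

μ̂_MAP = 6.167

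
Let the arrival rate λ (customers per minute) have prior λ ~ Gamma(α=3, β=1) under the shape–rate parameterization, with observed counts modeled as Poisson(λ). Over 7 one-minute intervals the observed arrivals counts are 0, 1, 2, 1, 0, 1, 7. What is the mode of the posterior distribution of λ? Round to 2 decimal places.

Σxᵢ = 0+1+2+1+0+1+7 = 12, with n = 7.
Posterior ∝ λ^2e^(−1λ) · λ^12e^(−7λ) = λ^14e^(−8λ), i.e. Gamma(shape=15, rate=8).
The mode of a Gamma(a, b) with a ≥ 1 (shape–rate) is (a−1)/b = 14/8 ≈ 1.75.

λ̂_MAP = 1.75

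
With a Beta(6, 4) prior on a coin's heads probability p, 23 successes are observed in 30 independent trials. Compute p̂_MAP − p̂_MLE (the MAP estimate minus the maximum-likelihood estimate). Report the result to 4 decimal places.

Posterior is Beta(29, 11); MAP = (29−1)/(40−2) = 28/38 ≈ 0.73684.
MLE ignores the prior: p̂_MLE = k/n = 23/30 ≈ 0.76667.
Difference = 28/38 − 23/30 = -17/570 ≈ -0.0298.

MAP − MLE = -0.0298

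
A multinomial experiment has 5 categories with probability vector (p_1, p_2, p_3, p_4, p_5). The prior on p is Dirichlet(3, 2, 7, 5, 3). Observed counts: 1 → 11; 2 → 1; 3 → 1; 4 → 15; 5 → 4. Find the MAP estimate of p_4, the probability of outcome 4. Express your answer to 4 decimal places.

The posterior is Dirichlet(αᵢ + nᵢ) = Dirichlet(14, 3, 8, 20, 7).
For a Dirichlet(a₁,…,a_K) with all aᵢ > 1, the mode has j-th component (aⱼ − 1)/(Σaᵢ − K).
Here Σaᵢ = 52 and K = 5, so p_4 = (20 − 1)/(52 − 5) = 19/47 ≈ 0.4043.

MAP estimate: 0.4043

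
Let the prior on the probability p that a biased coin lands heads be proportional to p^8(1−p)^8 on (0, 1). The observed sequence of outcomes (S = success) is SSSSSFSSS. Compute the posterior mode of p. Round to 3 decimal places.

The prior density ∝ p^8(1−p)^8 is the kernel of Beta(9, 9).
Data: 8 successes in 9 trials (from the sequence). The binomial likelihood contributes p^8(1−p)^1, so the posterior is Beta(9+8, 9+1) = Beta(17, 10).
For Beta(a, b) with a, b > 1 the mode is (a−1)/(a+b−2) = 16/25 ≈ 0.640.

p̂_MAP = 0.640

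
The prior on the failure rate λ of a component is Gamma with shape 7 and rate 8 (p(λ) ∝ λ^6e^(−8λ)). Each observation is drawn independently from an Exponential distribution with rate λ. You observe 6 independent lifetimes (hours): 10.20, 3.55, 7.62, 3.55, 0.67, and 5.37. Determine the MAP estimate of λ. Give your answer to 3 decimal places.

The Exponential(rate=λ) likelihood is ∝ λ^n e^(−λΣtᵢ). Here n = 6 and Σtᵢ = 10.20 + 3.55 + 7.62 + 3.55 + 0.67 + 5.37 = 30.96.
Posterior ∝ λ^6e^(−8λ) · λ^6e^(−30.96λ) = λ^12e^(−38.96λ), i.e. Gamma(13, 38.96).
Mode = (a−1)/b = 12/38.96 ≈ 0.308.

λ̂_MAP = 0.308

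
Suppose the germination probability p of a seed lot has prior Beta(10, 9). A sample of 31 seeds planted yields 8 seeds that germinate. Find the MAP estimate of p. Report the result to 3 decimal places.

Prior: Beta(10, 9).
Data: 8 successes in 31 trials. The binomial likelihood contributes p^8(1−p)^23, so the posterior is Beta(10+8, 9+23) = Beta(18, 32).
For Beta(a, b) with a, b > 1 the mode is (a−1)/(a+b−2) = 17/48 ≈ 0.354.

p̂_MAP = 0.354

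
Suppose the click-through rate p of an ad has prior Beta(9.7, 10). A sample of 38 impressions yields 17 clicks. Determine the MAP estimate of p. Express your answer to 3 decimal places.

p̂_MAP = 0.461

Prior: Beta(9.7, 10).
Data: 17 successes in 38 trials. The binomial likelihood contributes p^17(1−p)^21, so the posterior is Beta(9.7+17, 10+21) = Beta(26.7, 31).
For Beta(a, b) with a, b > 1 the mode is (a−1)/(a+b−2) = 25.7/55.7 ≈ 0.461.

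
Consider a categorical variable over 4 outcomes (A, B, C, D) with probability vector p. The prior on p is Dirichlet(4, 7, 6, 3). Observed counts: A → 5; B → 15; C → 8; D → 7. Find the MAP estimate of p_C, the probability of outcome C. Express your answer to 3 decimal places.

The posterior is Dirichlet(αᵢ + nᵢ) = Dirichlet(9, 22, 14, 10).
For a Dirichlet(a₁,…,a_K) with all aᵢ > 1, the mode has j-th component (aⱼ − 1)/(Σaᵢ − K).
Here Σaᵢ = 55 and K = 4, so p_C = (14 − 1)/(55 − 4) = 13/51 ≈ 0.255.

MAP estimate of p_C = 0.255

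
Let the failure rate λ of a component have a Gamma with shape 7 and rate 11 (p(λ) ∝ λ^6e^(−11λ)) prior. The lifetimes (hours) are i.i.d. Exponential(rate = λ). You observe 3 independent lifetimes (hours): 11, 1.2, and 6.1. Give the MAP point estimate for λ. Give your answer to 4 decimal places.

λ̂_MAP = 0.3072

The Exponential(rate=λ) likelihood is ∝ λ^n e^(−λΣtᵢ). Here n = 3 and Σtᵢ = 11 + 1.2 + 6.1 = 18.3.
Posterior ∝ λ^6e^(−11λ) · λ^3e^(−18.3λ) = λ^9e^(−29.3λ), i.e. Gamma(10, 29.3).
Mode = (a−1)/b = 9/29.3 ≈ 0.3072.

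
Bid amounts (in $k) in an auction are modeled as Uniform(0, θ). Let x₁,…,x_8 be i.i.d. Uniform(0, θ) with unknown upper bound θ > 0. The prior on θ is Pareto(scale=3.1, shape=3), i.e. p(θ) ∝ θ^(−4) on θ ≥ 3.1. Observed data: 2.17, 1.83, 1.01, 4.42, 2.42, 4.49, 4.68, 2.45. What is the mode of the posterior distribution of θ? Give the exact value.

θ̂_MAP = 4.68

The Uniform(0, θ) likelihood is θ^(−n) for θ ≥ max(xᵢ), zero otherwise. Here max(xᵢ) = 4.68.
Posterior ∝ θ^(−4) · θ^(−8) = θ^(−12) on θ ≥ max(3.1, 4.68) = 4.68.
This density is strictly decreasing in θ, so the posterior mode lies at the lower boundary of the support.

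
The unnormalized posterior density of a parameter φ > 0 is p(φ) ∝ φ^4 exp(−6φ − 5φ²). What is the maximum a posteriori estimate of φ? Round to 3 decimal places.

ℓ'(φ) = 4/φ − 6 − 10φ. Setting this to zero and multiplying by φ: 10φ² + 6φ − 4 = 0.
φ = (−6 + √(6² + 4·10·4)) / (2·10) = (−6 + √196) / 20 = (−6 + 14)/20 = 2/5.
ℓ''(φ) = −4/φ² − 10 < 0, confirming a maximum.

φ̂_MAP = 0.400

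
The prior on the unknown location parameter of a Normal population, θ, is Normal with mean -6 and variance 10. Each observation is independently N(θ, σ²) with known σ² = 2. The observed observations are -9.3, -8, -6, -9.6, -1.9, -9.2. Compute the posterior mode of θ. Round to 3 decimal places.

n = 6; x̄ = ((-9.3) + (-8) + (-6) + (-9.6) + (-1.9) + (-9.2))/6 = -44/6 = -22/3 ≈ -7.3333.
For a Normal prior and Normal likelihood with known variance, the posterior is Normal; its mode equals its mean, the precision-weighted average.
Prior precision 1/σ₀² = 1/10 = 0.1; data precision n/σ² = 6/2 = 3.
θ̂ = (0.1·(-6) + 3·(-22/3)) / (0.1 + 3) = (-22.6)/3.1 = -226/31 ≈ -7.290.

θ̂_MAP = -7.290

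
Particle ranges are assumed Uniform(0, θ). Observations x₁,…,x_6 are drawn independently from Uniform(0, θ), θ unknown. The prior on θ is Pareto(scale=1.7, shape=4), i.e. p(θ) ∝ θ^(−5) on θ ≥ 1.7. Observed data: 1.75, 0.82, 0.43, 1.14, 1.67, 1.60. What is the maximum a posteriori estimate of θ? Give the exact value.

θ̂_MAP = 1.75

The Uniform(0, θ) likelihood is θ^(−n) for θ ≥ max(xᵢ), zero otherwise. Here max(xᵢ) = 1.75.
Posterior ∝ θ^(−5) · θ^(−6) = θ^(−11) on θ ≥ max(1.7, 1.75) = 1.75.
This density is strictly decreasing in θ, so the posterior mode lies at the lower boundary of the support.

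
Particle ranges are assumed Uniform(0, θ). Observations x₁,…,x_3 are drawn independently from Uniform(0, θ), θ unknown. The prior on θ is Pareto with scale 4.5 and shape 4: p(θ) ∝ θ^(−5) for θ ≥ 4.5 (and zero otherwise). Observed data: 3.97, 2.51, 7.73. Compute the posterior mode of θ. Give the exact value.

The Uniform(0, θ) likelihood is θ^(−n) for θ ≥ max(xᵢ), zero otherwise. Here max(xᵢ) = 7.73.
Posterior ∝ θ^(−5) · θ^(−3) = θ^(−8) on θ ≥ max(4.5, 7.73) = 7.73.
This density is strictly decreasing in θ, so the posterior mode lies at the lower boundary of the support.

θ̂_MAP = 7.73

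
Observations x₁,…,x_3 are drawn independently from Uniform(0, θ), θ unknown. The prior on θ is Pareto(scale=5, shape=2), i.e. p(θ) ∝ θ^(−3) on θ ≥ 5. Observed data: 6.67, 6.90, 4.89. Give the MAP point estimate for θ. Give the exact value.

θ̂_MAP = 6.90

The Uniform(0, θ) likelihood is θ^(−n) for θ ≥ max(xᵢ), zero otherwise. Here max(xᵢ) = 6.90.
Posterior ∝ θ^(−3) · θ^(−3) = θ^(−6) on θ ≥ max(5, 6.90) = 6.90.
This density is strictly decreasing in θ, so the posterior mode lies at the lower boundary of the support.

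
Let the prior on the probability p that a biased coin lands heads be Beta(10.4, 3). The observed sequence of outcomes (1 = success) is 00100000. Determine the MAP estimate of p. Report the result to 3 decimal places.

Prior: Beta(10.4, 3).
Data: 1 success in 8 trials (from the sequence). The binomial likelihood contributes p(1−p)^7, so the posterior is Beta(10.4+1, 3+7) = Beta(11.4, 10).
For Beta(a, b) with a, b > 1 the mode is (a−1)/(a+b−2) = 10.4/19.4 ≈ 0.536.

p̂_MAP = 0.536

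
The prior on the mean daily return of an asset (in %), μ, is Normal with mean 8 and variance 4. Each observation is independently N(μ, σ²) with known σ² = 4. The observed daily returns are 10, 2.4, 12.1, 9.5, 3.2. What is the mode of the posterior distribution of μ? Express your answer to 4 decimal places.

μ̂_MAP = 7.5333

n = 5; x̄ = (10 + 2.4 + 12.1 + 9.5 + 3.2)/5 = 37.2/5 = 7.44.
For a Normal prior and Normal likelihood with known variance, the posterior is Normal; its mode equals its mean, the precision-weighted average.
Prior precision 1/σ₀² = 1/4 = 0.25; data precision n/σ² = 5/4 = 1.25.
μ̂ = (0.25·8 + 1.25·7.44) / (0.25 + 1.25) = 11.3/1.5 = 113/15 ≈ 7.5333.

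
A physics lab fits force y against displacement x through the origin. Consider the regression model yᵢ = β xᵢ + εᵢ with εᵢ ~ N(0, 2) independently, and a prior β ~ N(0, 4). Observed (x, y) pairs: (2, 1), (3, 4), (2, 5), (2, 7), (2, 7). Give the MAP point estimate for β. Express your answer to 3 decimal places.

log p(β | y) = −Σ(yᵢ − βxᵢ)²/(2·2) − β²/(2·4) + const.
Setting the derivative to zero: Σxᵢ(yᵢ − βxᵢ)/2 − β/4 = 0, so β = Σxᵢyᵢ / (Σxᵢ² + σ²/τ²).
Σxᵢyᵢ = 2·1 + 3·4 + 2·5 + 2·7 + 2·7 = 52; Σxᵢ² = 25; σ²/τ² = 0.5.
β̂_MAP = 52 / (25 + 0.5) = 52/25.5 ≈ 2.039.

β̂_MAP = 2.039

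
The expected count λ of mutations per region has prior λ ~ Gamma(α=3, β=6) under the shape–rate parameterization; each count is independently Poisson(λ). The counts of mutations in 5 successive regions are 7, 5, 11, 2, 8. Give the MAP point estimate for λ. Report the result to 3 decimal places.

Σxᵢ = 7+5+11+2+8 = 33, with n = 5.
Posterior ∝ λ^2e^(−6λ) · λ^33e^(−5λ) = λ^35e^(−11λ), i.e. Gamma(shape=36, rate=11).
The mode of a Gamma(a, b) with a ≥ 1 (shape–rate) is (a−1)/b = 35/11 ≈ 3.182.

λ̂_MAP = 3.182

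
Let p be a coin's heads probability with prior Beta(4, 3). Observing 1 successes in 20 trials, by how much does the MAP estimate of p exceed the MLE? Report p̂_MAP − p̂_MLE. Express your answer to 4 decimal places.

MAP − MLE = 0.1100

Posterior is Beta(5, 22); MAP = (5−1)/(27−2) = 4/25 ≈ 0.16000.
MLE ignores the prior: p̂_MLE = k/n = 1/20 ≈ 0.05000.
Difference = 4/25 − 1/20 = 11/100 ≈ 0.1100.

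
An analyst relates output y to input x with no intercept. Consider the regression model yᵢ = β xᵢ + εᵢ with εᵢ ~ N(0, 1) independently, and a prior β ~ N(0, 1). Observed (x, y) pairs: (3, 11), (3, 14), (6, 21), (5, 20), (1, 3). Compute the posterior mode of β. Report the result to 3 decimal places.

β̂_MAP = 3.753

log p(β | y) = −Σ(yᵢ − βxᵢ)²/(2·1) − β²/(2·1) + const.
Setting the derivative to zero: Σxᵢ(yᵢ − βxᵢ)/1 − β/1 = 0, so β = Σxᵢyᵢ / (Σxᵢ² + σ²/τ²).
Σxᵢyᵢ = 3·11 + 3·14 + 6·21 + 5·20 + 1·3 = 304; Σxᵢ² = 80; σ²/τ² = 1.
β̂_MAP = 304 / (80 + 1) = 304/81 ≈ 3.753.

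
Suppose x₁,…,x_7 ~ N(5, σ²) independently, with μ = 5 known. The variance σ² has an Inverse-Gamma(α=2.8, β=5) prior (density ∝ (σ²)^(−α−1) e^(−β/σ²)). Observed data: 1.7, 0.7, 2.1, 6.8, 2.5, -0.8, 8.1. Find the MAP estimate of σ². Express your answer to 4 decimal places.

Sum of squared deviations about the known mean: SS = (1.7−5)² + (0.7−5)² + (2.1−5)² + (6.8−5)² + (2.5−5)² + (-0.8−5)² + (8.1−5)² = 90.53.
The Normal likelihood contributes (σ²)^(−n/2) exp(−SS/(2σ²)), so the posterior is Inverse-Gamma(α + n/2, β + SS/2) = Inverse-Gamma(6.3, 50.265).
The mode of Inverse-Gamma(a, b) is b/(a+1) = 50.265/7.3 ≈ 6.8856.

σ̂²_MAP = 6.8856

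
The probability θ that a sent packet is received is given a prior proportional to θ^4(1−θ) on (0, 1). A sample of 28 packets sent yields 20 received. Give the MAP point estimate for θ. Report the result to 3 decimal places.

θ̂_MAP = 0.727

The prior density ∝ θ^4(1−θ)^1 is the kernel of Beta(5, 2).
Data: 20 successes in 28 trials. The binomial likelihood contributes θ^20(1−θ)^8, so the posterior is Beta(5+20, 2+8) = Beta(25, 10).
For Beta(a, b) with a, b > 1 the mode is (a−1)/(a+b−2) = 24/33 ≈ 0.727.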